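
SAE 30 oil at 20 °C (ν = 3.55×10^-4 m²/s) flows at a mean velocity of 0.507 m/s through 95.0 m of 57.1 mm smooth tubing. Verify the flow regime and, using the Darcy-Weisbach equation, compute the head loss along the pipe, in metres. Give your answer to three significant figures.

h_f ≈ 17.1 m

Re = VD/ν = 0.507·0.05710/3.55×10^-4 = 81.5 → laminar (Re < 2300)
f = 64/Re = 0.7848
h_f = f(L/D)V²/(2g) = 0.7848·(95.0/0.05710)·0.507²/(2·9.81) = 17.11 m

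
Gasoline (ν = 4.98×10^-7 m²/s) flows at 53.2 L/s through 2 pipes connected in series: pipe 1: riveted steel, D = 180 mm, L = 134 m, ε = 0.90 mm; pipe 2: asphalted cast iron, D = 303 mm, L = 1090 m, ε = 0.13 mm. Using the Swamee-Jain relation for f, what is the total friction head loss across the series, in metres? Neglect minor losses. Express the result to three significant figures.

Pipe 1: V = 2.091 m/s, Re = 7.56×10^5, ε/D = 0.00500, f = 0.03057, h_1 = f(L/D)V²/2g = 5.069 m
Pipe 2: V = 0.7378 m/s, Re = 4.49×10^5, ε/D = 4.29×10^-4, f = 0.01742, h_2 = f(L/D)V²/2g = 1.739 m
Series → Q common, losses add: H = Σh = 6.808 m

H ≈ 6.81 m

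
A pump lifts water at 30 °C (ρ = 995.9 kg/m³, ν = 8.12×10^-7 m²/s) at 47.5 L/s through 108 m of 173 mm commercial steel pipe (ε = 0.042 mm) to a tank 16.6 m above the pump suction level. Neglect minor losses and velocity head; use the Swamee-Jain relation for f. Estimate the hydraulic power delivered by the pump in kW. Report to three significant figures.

V = 4Q/(πD²) = 2.021 m/s; Re = 4.31×10^5; ε/D = 2.43×10^-4; f = 0.01609
h_f = f(L/D)V²/2g = 2.091 m
Total head H = z + h_f = 16.6 + 2.091 = 18.69 m
P_hyd = ρgQH = 995.9·9.81·0.0475·18.69 = 8.674 kW

P_hyd ≈ 8.67 kW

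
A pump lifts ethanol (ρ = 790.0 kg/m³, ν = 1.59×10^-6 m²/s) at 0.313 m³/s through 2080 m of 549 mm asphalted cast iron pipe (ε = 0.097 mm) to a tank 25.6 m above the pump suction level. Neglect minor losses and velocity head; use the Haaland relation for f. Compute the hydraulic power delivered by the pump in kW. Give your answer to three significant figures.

V = 4Q/(πD²) = 1.322 m/s; Re = 4.57×10^5; ε/D = 1.77×10^-4; f = 0.01519
h_f = f(L/D)V²/2g = 5.129 m
Total head H = z + h_f = 25.6 + 5.129 = 30.73 m
P_hyd = ρgQH = 790.0·9.81·0.313·30.73 = 74.54 kW

P_hyd ≈ 74.5 kW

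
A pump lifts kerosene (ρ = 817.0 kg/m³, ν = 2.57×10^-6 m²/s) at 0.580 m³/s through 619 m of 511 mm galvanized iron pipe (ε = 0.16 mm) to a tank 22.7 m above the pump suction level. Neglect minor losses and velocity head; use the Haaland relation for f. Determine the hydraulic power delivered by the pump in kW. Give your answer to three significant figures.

V = 4Q/(πD²) = 2.828 m/s; Re = 5.62×10^5; ε/D = 3.13×10^-4; f = 0.01615
h_f = f(L/D)V²/2g = 7.973 m
Total head H = z + h_f = 22.7 + 7.973 = 30.67 m
P_hyd = ρgQH = 817.0·9.81·0.580·30.67 = 142.6 kW

P_hyd ≈ 143 kW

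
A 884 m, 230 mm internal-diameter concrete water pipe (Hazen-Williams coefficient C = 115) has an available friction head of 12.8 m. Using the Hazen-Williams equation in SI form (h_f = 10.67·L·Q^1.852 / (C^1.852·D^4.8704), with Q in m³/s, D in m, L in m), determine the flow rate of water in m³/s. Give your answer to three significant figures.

Q ≈ 0.0682 m³/s

Rearranging: Q = [h_f·C^1.852·D^4.8704 / (10.67·L)]^(1/1.852)
Q = [12.8·115^1.852·0.230^4.8704 / (10.67·884)]^0.540 = 0.06822 m³/s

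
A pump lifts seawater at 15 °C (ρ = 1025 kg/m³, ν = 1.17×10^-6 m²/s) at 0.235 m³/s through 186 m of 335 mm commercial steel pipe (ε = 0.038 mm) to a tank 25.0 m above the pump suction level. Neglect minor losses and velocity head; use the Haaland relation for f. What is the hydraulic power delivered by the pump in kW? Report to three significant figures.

V = 4Q/(πD²) = 2.666 m/s; Re = 7.63×10^5; ε/D = 1.13×10^-4; f = 0.01382
h_f = f(L/D)V²/2g = 2.780 m
Total head H = z + h_f = 25.0 + 2.780 = 27.78 m
P_hyd = ρgQH = 1025·9.81·0.235·27.78 = 65.64 kW

P_hyd ≈ 65.6 kW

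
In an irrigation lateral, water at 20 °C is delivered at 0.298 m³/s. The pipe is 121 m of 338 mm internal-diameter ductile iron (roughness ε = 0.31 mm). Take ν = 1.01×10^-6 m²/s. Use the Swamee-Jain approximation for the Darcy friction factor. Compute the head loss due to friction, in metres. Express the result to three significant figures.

h_f ≈ 3.95 m

V = 4Q/(πD²) = 4·0.298/(π·0.338²) = 3.321 m/s
Re = VD/ν = 3.321·0.338/1.01×10^-6 = 1.11×10^6 → turbulent
ε/D = 0.31/338 = 9.17×10^-4
Swamee-Jain: f = 0.01961
h_f = f(L/D)V²/(2g) = 0.01961·(121/0.338)·3.321²/(2·9.81) = 3.946 m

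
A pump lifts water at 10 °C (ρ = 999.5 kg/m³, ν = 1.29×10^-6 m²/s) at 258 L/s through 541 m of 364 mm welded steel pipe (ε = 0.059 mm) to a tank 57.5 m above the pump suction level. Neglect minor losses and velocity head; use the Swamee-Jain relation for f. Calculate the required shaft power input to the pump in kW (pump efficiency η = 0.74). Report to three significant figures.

P_shaft ≈ 220 kW

V = 4Q/(πD²) = 2.479 m/s; Re = 7.00×10^5; ε/D = 1.62×10^-4; f = 0.01471
h_f = f(L/D)V²/2g = 6.848 m
Total head H = z + h_f = 57.5 + 6.848 = 64.35 m
P_hyd = ρgQH = 999.5·9.81·0.258·64.35 = 162.8 kW
P_shaft = P_hyd/η = 162.8/0.74 = 220.0 kW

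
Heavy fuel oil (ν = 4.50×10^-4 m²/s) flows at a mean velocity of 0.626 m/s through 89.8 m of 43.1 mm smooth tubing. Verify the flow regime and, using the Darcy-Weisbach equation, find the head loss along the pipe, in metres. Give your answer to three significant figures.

h_f ≈ 44.4 m

Re = VD/ν = 0.626·0.04310/4.50×10^-4 = 60.0 → laminar (Re < 2300)
f = 64/Re = 1.067
h_f = f(L/D)V²/(2g) = 1.067·(89.8/0.04310)·0.626²/(2·9.81) = 44.42 m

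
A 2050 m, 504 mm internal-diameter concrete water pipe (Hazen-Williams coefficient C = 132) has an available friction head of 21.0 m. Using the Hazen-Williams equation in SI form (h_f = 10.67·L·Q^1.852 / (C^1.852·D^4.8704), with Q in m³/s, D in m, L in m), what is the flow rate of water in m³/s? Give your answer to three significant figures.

Q ≈ 0.511 m³/s

Rearranging: Q = [h_f·C^1.852·D^4.8704 / (10.67·L)]^(1/1.852)
Q = [21.0·132^1.852·0.504^4.8704 / (10.67·2050)]^0.540 = 0.5112 m³/s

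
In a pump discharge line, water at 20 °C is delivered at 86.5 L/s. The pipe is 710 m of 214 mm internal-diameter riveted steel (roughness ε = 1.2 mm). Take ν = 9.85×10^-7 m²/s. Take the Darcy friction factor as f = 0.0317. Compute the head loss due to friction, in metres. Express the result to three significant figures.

h_f ≈ 31.0 m

V = 4Q/(πD²) = 4·0.0865/(π·0.214²) = 2.405 m/s
h_f = f(L/D)V²/(2g) = 0.03170·(710/0.214)·2.405²/(2·9.81) = 31.00 m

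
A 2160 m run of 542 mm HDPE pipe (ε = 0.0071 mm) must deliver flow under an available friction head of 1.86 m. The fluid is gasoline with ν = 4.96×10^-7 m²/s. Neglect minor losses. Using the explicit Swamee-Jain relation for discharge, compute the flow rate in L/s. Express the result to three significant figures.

Q ≈ 201 L/s

Swamee-Jain (Type II): Q = -0.965·√(gD⁵h_f/L)·ln[ε/(3.7D) + √(3.17ν²L/(gD³h_f))]
√(gD⁵h_f/L) = √(9.81·0.542⁵·1.86/2160) = 0.01988
ε/(3.7D) = 3.54×10^-6; √(3.17ν²L/(gD³h_f)) = 2.41×10^-5
Q = -0.965·0.01988·ln(2.762×10^-5) = 0.2014 m³/s
Check: V = 0.873 m/s, Re = 9.54×10^5, f = 0.01201, h_f = 1.86 m ≈ 1.86 m ✓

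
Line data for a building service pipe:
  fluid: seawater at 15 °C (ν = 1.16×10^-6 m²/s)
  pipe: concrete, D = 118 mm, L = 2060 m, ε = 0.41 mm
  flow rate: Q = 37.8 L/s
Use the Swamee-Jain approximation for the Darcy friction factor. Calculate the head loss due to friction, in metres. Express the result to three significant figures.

V = 4Q/(πD²) = 4·0.0378/(π·0.118²) = 3.457 m/s
Re = VD/ν = 3.457·0.118/1.16×10^-6 = 3.52×10^5 → turbulent
ε/D = 0.41/118 = 0.00347
Swamee-Jain: f = 0.02776
h_f = f(L/D)V²/(2g) = 0.02776·(2060/0.118)·3.457²/(2·9.81) = 295.1 m

h_f ≈ 295 m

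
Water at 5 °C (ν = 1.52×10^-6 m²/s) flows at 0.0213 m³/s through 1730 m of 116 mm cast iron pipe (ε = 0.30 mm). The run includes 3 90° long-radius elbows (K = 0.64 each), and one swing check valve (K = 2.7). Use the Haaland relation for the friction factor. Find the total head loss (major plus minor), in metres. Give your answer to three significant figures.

V = 4Q/(πD²) = 2.015 m/s; V²/2g = 0.2070 m
Re = 1.54×10^5, ε/D = 0.00259 → f = 0.02601 (Haaland)
Major: h_f = f(L/D)·V²/2g = 0.02601·14914·0.2070 = 80.31 m
Minor: ΣK = 4.62; h_m = ΣK·V²/2g = 0.9565 m
Total H_L = 80.31 + 0.9565 = 81.27 m

H_L ≈ 81.3 m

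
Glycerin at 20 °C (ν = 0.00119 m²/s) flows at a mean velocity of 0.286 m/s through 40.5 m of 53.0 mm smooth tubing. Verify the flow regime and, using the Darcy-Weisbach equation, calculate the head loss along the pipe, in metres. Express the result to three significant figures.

h_f ≈ 16.0 m

Re = VD/ν = 0.286·0.05300/0.00119 = 12.7 → laminar (Re < 2300)
f = 64/Re = 5.024
h_f = f(L/D)V²/(2g) = 5.024·(40.5/0.05300)·0.286²/(2·9.81) = 16.01 m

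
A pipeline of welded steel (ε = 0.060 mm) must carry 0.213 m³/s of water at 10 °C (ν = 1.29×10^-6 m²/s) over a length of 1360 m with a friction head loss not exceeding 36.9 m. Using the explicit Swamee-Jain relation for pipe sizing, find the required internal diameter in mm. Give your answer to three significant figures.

Swamee-Jain (Type III): D = 0.66·[ε^1.25·(LQ²/(gh_f))^4.75 + ν·Q^9.4·(L/(gh_f))^5.2]^0.04
LQ²/(gh_f) = 0.1705; L/(gh_f) = 3.757
Term 1 = ε^1.25·(…)^4.75 = 1.18×10^-9; Term 2 = ν·Q^9.4·(…)^5.2 = 6.12×10^-10
D = 0.66·(1.18×10^-9 + 6.12×10^-10)^0.04 = 0.2949 m = 295 mm
Check: V = 3.12 m/s, Re = 7.13×10^5, f = 0.01512, h_f = 34.6 m ≈ 36.9 m ✓

D ≈ 295 mm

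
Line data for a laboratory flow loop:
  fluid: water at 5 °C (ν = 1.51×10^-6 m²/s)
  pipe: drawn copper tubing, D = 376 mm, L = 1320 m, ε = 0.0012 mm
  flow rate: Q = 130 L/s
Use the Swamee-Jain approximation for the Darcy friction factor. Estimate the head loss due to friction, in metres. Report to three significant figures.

V = 4Q/(πD²) = 4·0.130/(π·0.376²) = 1.171 m/s
Re = VD/ν = 1.171·0.376/1.51×10^-6 = 2.92×10^5 → turbulent
ε/D = 0.0012/376 = 3.19×10^-6
Swamee-Jain: f = 0.01449
h_f = f(L/D)V²/(2g) = 0.01449·(1320/0.376)·1.171²/(2·9.81) = 3.554 m

h_f ≈ 3.55 m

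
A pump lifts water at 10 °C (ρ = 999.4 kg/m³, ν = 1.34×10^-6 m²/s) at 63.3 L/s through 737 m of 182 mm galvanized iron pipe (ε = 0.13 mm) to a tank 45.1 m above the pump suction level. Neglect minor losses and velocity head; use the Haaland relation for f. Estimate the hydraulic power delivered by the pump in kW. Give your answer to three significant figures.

P_hyd ≈ 42.5 kW

V = 4Q/(πD²) = 2.433 m/s; Re = 3.30×10^5; ε/D = 7.14×10^-4; f = 0.01913
h_f = f(L/D)V²/2g = 23.38 m
Total head H = z + h_f = 45.1 + 23.38 = 68.48 m
P_hyd = ρgQH = 999.4·9.81·0.0633·68.48 = 42.50 kW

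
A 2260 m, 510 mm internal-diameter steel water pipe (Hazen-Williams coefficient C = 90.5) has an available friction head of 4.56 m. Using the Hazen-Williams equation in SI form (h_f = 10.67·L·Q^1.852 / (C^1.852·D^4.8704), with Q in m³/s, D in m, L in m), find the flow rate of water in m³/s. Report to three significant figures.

Q ≈ 0.150 m³/s

Rearranging: Q = [h_f·C^1.852·D^4.8704 / (10.67·L)]^(1/1.852)
Q = [4.56·90.5^1.852·0.510^4.8704 / (10.67·2260)]^0.540 = 0.1504 m³/s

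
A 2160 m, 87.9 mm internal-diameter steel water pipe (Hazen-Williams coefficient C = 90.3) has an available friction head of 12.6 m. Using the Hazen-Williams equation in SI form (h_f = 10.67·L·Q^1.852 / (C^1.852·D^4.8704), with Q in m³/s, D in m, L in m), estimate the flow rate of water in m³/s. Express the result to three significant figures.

Rearranging: Q = [h_f·C^1.852·D^4.8704 / (10.67·L)]^(1/1.852)
Q = [12.6·90.3^1.852·0.0879^4.8704 / (10.67·2160)]^0.540 = 0.002613 m³/s

Q ≈ 0.00261 m³/s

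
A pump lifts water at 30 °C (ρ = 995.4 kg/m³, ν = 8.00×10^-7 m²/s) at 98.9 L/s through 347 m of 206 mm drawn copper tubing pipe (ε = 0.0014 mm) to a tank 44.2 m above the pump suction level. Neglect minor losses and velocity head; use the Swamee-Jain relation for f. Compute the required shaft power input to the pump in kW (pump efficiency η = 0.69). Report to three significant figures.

V = 4Q/(πD²) = 2.967 m/s; Re = 7.64×10^5; ε/D = 6.80×10^-6; f = 0.01229
h_f = f(L/D)V²/2g = 9.294 m
Total head H = z + h_f = 44.2 + 9.294 = 53.49 m
P_hyd = ρgQH = 995.4·9.81·0.0989·53.49 = 51.66 kW
P_shaft = P_hyd/η = 51.66/0.69 = 74.87 kW

P_shaft ≈ 74.9 kW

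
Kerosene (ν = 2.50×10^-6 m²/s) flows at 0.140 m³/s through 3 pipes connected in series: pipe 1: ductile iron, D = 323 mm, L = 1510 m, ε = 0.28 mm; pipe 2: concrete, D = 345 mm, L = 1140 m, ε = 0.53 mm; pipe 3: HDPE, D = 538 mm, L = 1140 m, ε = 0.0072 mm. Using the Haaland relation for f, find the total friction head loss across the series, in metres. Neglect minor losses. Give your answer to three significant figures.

Pipe 1: V = 1.709 m/s, Re = 2.21×10^5, ε/D = 8.67×10^-4, f = 0.02025, h_1 = f(L/D)V²/2g = 14.08 m
Pipe 2: V = 1.498 m/s, Re = 2.07×10^5, ε/D = 0.00154, f = 0.02281, h_2 = f(L/D)V²/2g = 8.616 m
Pipe 3: V = 0.6158 m/s, Re = 1.33×10^5, ε/D = 1.34×10^-5, f = 0.01688, h_3 = f(L/D)V²/2g = 0.6915 m
Series → Q common, losses add: H = Σh = 23.39 m

H ≈ 23.4 m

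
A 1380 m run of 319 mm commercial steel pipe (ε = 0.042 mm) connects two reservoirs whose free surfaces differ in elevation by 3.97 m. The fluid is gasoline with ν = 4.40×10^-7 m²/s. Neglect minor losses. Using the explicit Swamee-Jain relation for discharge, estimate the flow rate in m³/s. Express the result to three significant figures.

Q ≈ 0.0904 m³/s

Swamee-Jain (Type II): Q = -0.965·√(gD⁵h_f/L)·ln[ε/(3.7D) + √(3.17ν²L/(gD³h_f))]
√(gD⁵h_f/L) = √(9.81·0.319⁵·3.97/1380) = 0.009655
ε/(3.7D) = 3.56×10^-5; √(3.17ν²L/(gD³h_f)) = 2.59×10^-5
Q = -0.965·0.009655·ln(6.147×10^-5) = 0.09035 m³/s
Check: V = 1.13 m/s, Re = 8.20×10^5, f = 0.01416, h_f = 3.99 m ≈ 3.97 m ✓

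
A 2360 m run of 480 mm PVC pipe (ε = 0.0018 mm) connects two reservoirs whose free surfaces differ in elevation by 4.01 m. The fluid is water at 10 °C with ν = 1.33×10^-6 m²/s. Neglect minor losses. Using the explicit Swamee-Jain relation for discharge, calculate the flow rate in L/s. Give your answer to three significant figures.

Q ≈ 195 L/s

Swamee-Jain (Type II): Q = -0.965·√(gD⁵h_f/L)·ln[ε/(3.7D) + √(3.17ν²L/(gD³h_f))]
√(gD⁵h_f/L) = √(9.81·0.480⁵·4.01/2360) = 0.02061
ε/(3.7D) = 1.01×10^-6; √(3.17ν²L/(gD³h_f)) = 5.52×10^-5
Q = -0.965·0.02061·ln(5.617×10^-5) = 0.1946 m³/s
Check: V = 1.08 m/s, Re = 3.88×10^5, f = 0.01376, h_f = 3.99 m ≈ 4.01 m ✓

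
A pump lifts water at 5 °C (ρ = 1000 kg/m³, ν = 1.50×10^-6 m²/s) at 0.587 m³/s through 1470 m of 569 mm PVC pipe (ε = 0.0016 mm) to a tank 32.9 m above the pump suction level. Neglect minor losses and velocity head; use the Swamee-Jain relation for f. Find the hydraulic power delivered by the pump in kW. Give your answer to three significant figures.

P_hyd ≈ 238 kW

V = 4Q/(πD²) = 2.308 m/s; Re = 8.76×10^5; ε/D = 2.81×10^-6; f = 0.01194
h_f = f(L/D)V²/2g = 8.376 m
Total head H = z + h_f = 32.9 + 8.376 = 41.28 m
P_hyd = ρgQH = 1000·9.81·0.587·41.28 = 237.7 kW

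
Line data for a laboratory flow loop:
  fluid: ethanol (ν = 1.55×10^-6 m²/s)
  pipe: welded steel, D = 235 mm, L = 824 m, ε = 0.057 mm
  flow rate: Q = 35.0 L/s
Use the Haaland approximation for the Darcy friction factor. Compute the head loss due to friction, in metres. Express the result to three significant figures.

h_f ≈ 2.13 m

V = 4Q/(πD²) = 4·0.0350/(π·0.235²) = 0.8069 m/s
Re = VD/ν = 0.8069·0.235/1.55×10^-6 = 1.22×10^5 → turbulent
ε/D = 0.057/235 = 2.43×10^-4
Haaland: f = 0.01835
h_f = f(L/D)V²/(2g) = 0.01835·(824/0.235)·0.8069²/(2·9.81) = 2.135 m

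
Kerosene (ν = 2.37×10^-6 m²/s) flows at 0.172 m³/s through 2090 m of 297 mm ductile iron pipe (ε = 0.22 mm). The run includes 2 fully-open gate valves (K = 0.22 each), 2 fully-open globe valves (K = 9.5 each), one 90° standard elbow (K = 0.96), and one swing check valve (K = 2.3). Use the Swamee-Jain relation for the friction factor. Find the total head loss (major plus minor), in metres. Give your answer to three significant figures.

H_L ≈ 50.4 m

V = 4Q/(πD²) = 2.483 m/s; V²/2g = 0.3142 m
Re = 3.11×10^5, ε/D = 7.41×10^-4 → f = 0.01955 (Swamee-Jain)
Major: h_f = f(L/D)·V²/2g = 0.01955·7037·0.3142 = 43.22 m
Minor: ΣK = 22.7; h_m = ΣK·V²/2g = 7.131 m
Total H_L = 43.22 + 7.131 = 50.36 m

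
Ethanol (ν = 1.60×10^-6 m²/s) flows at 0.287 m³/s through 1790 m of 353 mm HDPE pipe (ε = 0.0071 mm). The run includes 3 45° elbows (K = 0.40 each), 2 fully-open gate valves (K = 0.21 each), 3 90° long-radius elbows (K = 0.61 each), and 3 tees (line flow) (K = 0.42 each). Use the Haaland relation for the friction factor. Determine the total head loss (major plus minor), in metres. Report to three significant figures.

V = 4Q/(πD²) = 2.933 m/s; V²/2g = 0.4383 m
Re = 6.47×10^5, ε/D = 2.01×10^-5 → f = 0.01276 (Haaland)
Major: h_f = f(L/D)·V²/2g = 0.01276·5071·0.4383 = 28.37 m
Minor: ΣK = 4.71; h_m = ΣK·V²/2g = 2.064 m
Total H_L = 28.37 + 2.064 = 30.43 m

H_L ≈ 30.4 m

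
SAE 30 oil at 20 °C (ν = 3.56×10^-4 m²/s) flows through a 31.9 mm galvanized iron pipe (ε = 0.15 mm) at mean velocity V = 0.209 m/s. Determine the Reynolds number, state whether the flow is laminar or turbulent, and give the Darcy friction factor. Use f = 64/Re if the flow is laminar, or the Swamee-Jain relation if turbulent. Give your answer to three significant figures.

Re = VD/ν = 0.2090·0.0319/3.56×10^-4 = 18.7
Re < 2300 → laminar → f = 64/Re = 3.417

Re ≈ 18.7; laminar; f = 64/Re ≈ 3.42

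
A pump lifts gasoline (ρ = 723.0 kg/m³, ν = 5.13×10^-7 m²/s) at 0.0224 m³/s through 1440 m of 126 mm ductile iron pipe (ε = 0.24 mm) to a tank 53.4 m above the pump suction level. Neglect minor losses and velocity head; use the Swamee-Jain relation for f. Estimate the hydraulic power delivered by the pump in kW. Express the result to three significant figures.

P_hyd ≈ 15.6 kW

V = 4Q/(πD²) = 1.796 m/s; Re = 4.41×10^5; ε/D = 0.00190; f = 0.02367
h_f = f(L/D)V²/2g = 44.50 m
Total head H = z + h_f = 53.4 + 44.50 = 97.90 m
P_hyd = ρgQH = 723.0·9.81·0.0224·97.90 = 15.55 kW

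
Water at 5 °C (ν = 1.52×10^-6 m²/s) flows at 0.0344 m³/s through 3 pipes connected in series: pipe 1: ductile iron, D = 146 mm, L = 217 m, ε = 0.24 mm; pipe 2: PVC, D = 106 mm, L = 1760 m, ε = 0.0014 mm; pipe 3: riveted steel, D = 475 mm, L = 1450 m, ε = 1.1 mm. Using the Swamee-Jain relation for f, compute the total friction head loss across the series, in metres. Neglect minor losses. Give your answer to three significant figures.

H ≈ 198 m

Pipe 1: V = 2.055 m/s, Re = 1.97×10^5, ε/D = 0.00164, f = 0.02345, h_1 = f(L/D)V²/2g = 7.499 m
Pipe 2: V = 3.898 m/s, Re = 2.72×10^5, ε/D = 1.32×10^-5, f = 0.01479, h_2 = f(L/D)V²/2g = 190.2 m
Pipe 3: V = 0.1941 m/s, Re = 6.07×10^4, ε/D = 0.00232, f = 0.02704, h_3 = f(L/D)V²/2g = 0.1585 m
Series → Q common, losses add: H = Σh = 197.8 m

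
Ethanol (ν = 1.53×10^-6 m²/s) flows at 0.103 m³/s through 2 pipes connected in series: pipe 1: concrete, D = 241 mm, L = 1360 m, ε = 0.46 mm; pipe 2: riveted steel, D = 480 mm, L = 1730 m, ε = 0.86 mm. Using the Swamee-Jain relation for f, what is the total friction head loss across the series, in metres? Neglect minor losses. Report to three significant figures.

Pipe 1: V = 2.258 m/s, Re = 3.56×10^5, ε/D = 0.00191, f = 0.02380, h_1 = f(L/D)V²/2g = 34.90 m
Pipe 2: V = 0.5692 m/s, Re = 1.79×10^5, ε/D = 0.00179, f = 0.02400, h_2 = f(L/D)V²/2g = 1.428 m
Series → Q common, losses add: H = Σh = 36.32 m

H ≈ 36.3 m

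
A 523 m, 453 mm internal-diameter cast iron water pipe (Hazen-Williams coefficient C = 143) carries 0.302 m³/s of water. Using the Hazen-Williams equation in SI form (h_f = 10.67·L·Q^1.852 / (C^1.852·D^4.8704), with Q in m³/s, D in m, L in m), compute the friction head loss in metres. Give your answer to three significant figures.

h_f = 10.67·523·0.302^1.852 / (143^1.852·0.453^4.8704) = 2.930 m

h_f ≈ 2.93 m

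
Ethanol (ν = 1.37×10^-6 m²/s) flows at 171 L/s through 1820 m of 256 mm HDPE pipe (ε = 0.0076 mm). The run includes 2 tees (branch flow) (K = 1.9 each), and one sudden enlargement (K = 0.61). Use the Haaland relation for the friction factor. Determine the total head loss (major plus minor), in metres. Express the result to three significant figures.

H_L ≈ 54.4 m

V = 4Q/(πD²) = 3.322 m/s; V²/2g = 0.5625 m
Re = 6.21×10^5, ε/D = 2.97×10^-5 → f = 0.01298 (Haaland)
Major: h_f = f(L/D)·V²/2g = 0.01298·7109·0.5625 = 51.93 m
Minor: ΣK = 4.41; h_m = ΣK·V²/2g = 2.481 m
Total H_L = 51.93 + 2.481 = 54.41 m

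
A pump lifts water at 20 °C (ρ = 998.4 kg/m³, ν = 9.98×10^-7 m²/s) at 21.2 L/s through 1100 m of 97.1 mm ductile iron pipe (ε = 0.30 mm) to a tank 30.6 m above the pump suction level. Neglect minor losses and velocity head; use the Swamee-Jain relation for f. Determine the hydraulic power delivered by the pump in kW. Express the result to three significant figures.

P_hyd ≈ 32.9 kW

V = 4Q/(πD²) = 2.863 m/s; Re = 2.79×10^5; ε/D = 0.00309; f = 0.02701
h_f = f(L/D)V²/2g = 127.8 m
Total head H = z + h_f = 30.6 + 127.8 = 158.4 m
P_hyd = ρgQH = 998.4·9.81·0.0212·158.4 = 32.90 kW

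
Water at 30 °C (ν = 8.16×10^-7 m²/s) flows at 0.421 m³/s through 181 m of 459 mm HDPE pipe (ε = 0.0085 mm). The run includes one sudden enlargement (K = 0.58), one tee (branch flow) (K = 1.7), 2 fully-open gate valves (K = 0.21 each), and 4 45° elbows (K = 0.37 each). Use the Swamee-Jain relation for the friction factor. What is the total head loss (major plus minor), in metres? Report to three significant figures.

H_L ≈ 2.87 m

V = 4Q/(πD²) = 2.544 m/s; V²/2g = 0.3299 m
Re = 1.43×10^6, ε/D = 1.85×10^-5 → f = 0.01148 (Swamee-Jain)
Major: h_f = f(L/D)·V²/2g = 0.01148·394.3·0.3299 = 1.494 m
Minor: ΣK = 4.18; h_m = ΣK·V²/2g = 1.379 m
Total H_L = 1.494 + 1.379 = 2.873 m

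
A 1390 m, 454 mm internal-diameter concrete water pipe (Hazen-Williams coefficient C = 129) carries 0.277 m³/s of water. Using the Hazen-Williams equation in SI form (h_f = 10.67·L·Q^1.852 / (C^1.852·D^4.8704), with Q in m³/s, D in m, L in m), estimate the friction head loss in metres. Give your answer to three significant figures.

h_f = 10.67·1390·0.277^1.852 / (129^1.852·0.454^4.8704) = 7.945 m

h_f ≈ 7.95 m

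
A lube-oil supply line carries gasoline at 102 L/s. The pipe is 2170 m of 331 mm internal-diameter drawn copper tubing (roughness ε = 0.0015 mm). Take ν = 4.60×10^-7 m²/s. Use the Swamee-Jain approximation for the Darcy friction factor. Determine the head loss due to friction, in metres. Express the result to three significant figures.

V = 4Q/(πD²) = 4·0.102/(π·0.331²) = 1.185 m/s
Re = VD/ν = 1.185·0.331/4.60×10^-7 = 8.53×10^5 → turbulent
ε/D = 0.0015/331 = 4.53×10^-6
Swamee-Jain: f = 0.01203
h_f = f(L/D)V²/(2g) = 0.01203·(2170/0.331)·1.185²/(2·9.81) = 5.647 m

h_f ≈ 5.65 m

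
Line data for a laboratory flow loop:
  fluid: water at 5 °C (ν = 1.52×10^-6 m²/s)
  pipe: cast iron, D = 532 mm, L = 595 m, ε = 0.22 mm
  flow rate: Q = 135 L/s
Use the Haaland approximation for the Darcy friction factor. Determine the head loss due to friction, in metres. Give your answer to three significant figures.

h_f ≈ 0.380 m

V = 4Q/(πD²) = 4·0.135/(π·0.532²) = 0.6073 m/s
Re = VD/ν = 0.6073·0.532/1.52×10^-6 = 2.13×10^5 → turbulent
ε/D = 0.22/532 = 4.14×10^-4
Haaland: f = 0.01806
h_f = f(L/D)V²/(2g) = 0.01806·(595/0.532)·0.6073²/(2·9.81) = 0.3798 m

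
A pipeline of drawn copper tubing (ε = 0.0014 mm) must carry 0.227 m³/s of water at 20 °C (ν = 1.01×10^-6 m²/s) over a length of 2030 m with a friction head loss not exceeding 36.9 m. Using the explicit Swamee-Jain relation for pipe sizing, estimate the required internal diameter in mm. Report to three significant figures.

Swamee-Jain (Type III): D = 0.66·[ε^1.25·(LQ²/(gh_f))^4.75 + ν·Q^9.4·(L/(gh_f))^5.2]^0.04
LQ²/(gh_f) = 0.2890; L/(gh_f) = 5.608
Term 1 = ε^1.25·(…)^4.75 = 1.32×10^-10; Term 2 = ν·Q^9.4·(…)^5.2 = 6.99×10^-9
D = 0.66·(1.32×10^-10 + 6.99×10^-9)^0.04 = 0.3116 m = 312 mm
Check: V = 2.98 m/s, Re = 9.18×10^5, f = 0.01188, h_f = 34.9 m ≈ 36.9 m ✓

D ≈ 312 mm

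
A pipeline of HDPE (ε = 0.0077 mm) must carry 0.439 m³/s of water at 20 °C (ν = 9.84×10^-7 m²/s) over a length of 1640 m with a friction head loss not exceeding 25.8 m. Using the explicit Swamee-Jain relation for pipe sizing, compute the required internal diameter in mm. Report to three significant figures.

D ≈ 413 mm

Swamee-Jain (Type III): D = 0.66·[ε^1.25·(LQ²/(gh_f))^4.75 + ν·Q^9.4·(L/(gh_f))^5.2]^0.04
LQ²/(gh_f) = 1.249; L/(gh_f) = 6.480
Term 1 = ε^1.25·(…)^4.75 = 1.17×10^-6; Term 2 = ν·Q^9.4·(…)^5.2 = 7.12×10^-6
D = 0.66·(1.17×10^-6 + 7.12×10^-6)^0.04 = 0.4133 m = 413 mm
Check: V = 3.27 m/s, Re = 1.37×10^6, f = 0.01154, h_f = 25.0 m ≈ 25.8 m ✓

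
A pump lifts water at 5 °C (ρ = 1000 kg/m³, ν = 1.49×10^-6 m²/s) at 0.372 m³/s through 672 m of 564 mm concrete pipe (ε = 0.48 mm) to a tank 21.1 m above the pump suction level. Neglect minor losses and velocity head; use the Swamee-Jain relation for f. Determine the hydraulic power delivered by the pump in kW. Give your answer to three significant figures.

V = 4Q/(πD²) = 1.489 m/s; Re = 5.64×10^5; ε/D = 8.51×10^-4; f = 0.01960
h_f = f(L/D)V²/2g = 2.639 m
Total head H = z + h_f = 21.1 + 2.639 = 23.74 m
P_hyd = ρgQH = 1000·9.81·0.372·23.74 = 86.63 kW

P_hyd ≈ 86.6 kW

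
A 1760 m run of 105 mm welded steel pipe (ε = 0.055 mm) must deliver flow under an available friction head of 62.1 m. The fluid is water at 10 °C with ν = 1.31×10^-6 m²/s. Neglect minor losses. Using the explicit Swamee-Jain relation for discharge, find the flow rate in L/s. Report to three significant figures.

Swamee-Jain (Type II): Q = -0.965·√(gD⁵h_f/L)·ln[ε/(3.7D) + √(3.17ν²L/(gD³h_f))]
√(gD⁵h_f/L) = √(9.81·0.105⁵·62.1/1760) = 0.002102
ε/(3.7D) = 1.42×10^-4; √(3.17ν²L/(gD³h_f)) = 1.17×10^-4
Q = -0.965·0.002102·ln(2.581×10^-4) = 0.01676 m³/s
Check: V = 1.94 m/s, Re = 1.55×10^5, f = 0.01952, h_f = 62.5 m ≈ 62.1 m ✓

Q ≈ 16.8 L/s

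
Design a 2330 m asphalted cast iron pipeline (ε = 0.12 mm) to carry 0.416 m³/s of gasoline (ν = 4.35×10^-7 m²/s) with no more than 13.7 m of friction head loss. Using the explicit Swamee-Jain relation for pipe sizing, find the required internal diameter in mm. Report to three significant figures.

Swamee-Jain (Type III): D = 0.66·[ε^1.25·(LQ²/(gh_f))^4.75 + ν·Q^9.4·(L/(gh_f))^5.2]^0.04
LQ²/(gh_f) = 3.000; L/(gh_f) = 17.34
Term 1 = ε^1.25·(…)^4.75 = 0.00232; Term 2 = ν·Q^9.4·(…)^5.2 = 3.17×10^-4
D = 0.66·(0.00232 + 3.17×10^-4)^0.04 = 0.5205 m = 520 mm
Check: V = 1.96 m/s, Re = 2.34×10^6, f = 0.01461, h_f = 12.7 m ≈ 13.7 m ✓

D ≈ 520 mm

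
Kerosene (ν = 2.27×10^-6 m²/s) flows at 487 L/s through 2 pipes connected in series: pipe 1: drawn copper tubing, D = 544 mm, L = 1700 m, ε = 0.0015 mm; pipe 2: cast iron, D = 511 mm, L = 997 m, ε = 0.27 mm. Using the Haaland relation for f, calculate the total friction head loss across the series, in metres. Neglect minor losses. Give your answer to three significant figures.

H ≈ 19.1 m

Pipe 1: V = 2.095 m/s, Re = 5.02×10^5, ε/D = 2.76×10^-6, f = 0.01308, h_1 = f(L/D)V²/2g = 9.149 m
Pipe 2: V = 2.375 m/s, Re = 5.35×10^5, ε/D = 5.28×10^-4, f = 0.01771, h_2 = f(L/D)V²/2g = 9.929 m
Series → Q common, losses add: H = Σh = 19.08 m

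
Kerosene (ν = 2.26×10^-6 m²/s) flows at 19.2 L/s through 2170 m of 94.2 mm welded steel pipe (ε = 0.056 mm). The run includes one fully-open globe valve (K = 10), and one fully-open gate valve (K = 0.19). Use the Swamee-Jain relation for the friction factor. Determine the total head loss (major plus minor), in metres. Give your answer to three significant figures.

V = 4Q/(πD²) = 2.755 m/s; V²/2g = 0.3868 m
Re = 1.15×10^5, ε/D = 5.94×10^-4 → f = 0.02048 (Swamee-Jain)
Major: h_f = f(L/D)·V²/2g = 0.02048·23036·0.3868 = 182.5 m
Minor: ΣK = 10.2; h_m = ΣK·V²/2g = 3.942 m
Total H_L = 182.5 + 3.942 = 186.5 m

H_L ≈ 186 m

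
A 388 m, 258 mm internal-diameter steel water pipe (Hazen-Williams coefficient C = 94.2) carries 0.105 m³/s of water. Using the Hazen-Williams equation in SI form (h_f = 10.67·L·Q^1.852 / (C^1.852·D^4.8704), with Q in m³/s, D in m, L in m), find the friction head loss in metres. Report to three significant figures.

h_f ≈ 10.3 m

h_f = 10.67·388·0.105^1.852 / (94.2^1.852·0.258^4.8704) = 10.33 m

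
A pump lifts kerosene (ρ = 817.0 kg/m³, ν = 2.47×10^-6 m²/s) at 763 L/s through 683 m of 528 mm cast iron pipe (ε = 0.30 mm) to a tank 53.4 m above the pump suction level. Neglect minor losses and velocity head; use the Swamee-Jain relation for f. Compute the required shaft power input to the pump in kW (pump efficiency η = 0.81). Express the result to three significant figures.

P_shaft ≈ 511 kW

V = 4Q/(πD²) = 3.485 m/s; Re = 7.45×10^5; ε/D = 5.68×10^-4; f = 0.01790
h_f = f(L/D)V²/2g = 14.33 m
Total head H = z + h_f = 53.4 + 14.33 = 67.73 m
P_hyd = ρgQH = 817.0·9.81·0.763·67.73 = 414.2 kW
P_shaft = P_hyd/η = 414.2/0.81 = 511.4 kW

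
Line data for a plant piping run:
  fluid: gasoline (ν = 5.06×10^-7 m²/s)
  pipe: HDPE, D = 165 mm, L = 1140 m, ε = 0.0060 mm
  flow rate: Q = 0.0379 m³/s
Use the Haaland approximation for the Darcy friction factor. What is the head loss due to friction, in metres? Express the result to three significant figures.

h_f ≈ 14.6 m

V = 4Q/(πD²) = 4·0.0379/(π·0.165²) = 1.772 m/s
Re = VD/ν = 1.772·0.165/5.06×10^-7 = 5.78×10^5 → turbulent
ε/D = 0.0060/165 = 3.64×10^-5
Haaland: f = 0.01322
h_f = f(L/D)V²/(2g) = 0.01322·(1140/0.165)·1.772²/(2·9.81) = 14.62 m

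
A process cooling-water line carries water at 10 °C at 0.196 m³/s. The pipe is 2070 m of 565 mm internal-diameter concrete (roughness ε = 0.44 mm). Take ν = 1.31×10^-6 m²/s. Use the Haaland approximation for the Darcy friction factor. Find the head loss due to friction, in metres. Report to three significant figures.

h_f ≈ 2.22 m

V = 4Q/(πD²) = 4·0.196/(π·0.565²) = 0.7818 m/s
Re = VD/ν = 0.7818·0.565/1.31×10^-6 = 3.37×10^5 → turbulent
ε/D = 0.44/565 = 7.79×10^-4
Haaland: f = 0.01943
h_f = f(L/D)V²/(2g) = 0.01943·(2070/0.565)·0.7818²/(2·9.81) = 2.217 m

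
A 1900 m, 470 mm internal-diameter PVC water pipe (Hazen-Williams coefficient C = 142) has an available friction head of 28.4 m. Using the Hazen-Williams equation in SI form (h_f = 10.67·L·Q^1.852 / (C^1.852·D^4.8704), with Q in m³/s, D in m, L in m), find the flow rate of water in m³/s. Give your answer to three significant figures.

Q ≈ 0.561 m³/s

Rearranging: Q = [h_f·C^1.852·D^4.8704 / (10.67·L)]^(1/1.852)
Q = [28.4·142^1.852·0.470^4.8704 / (10.67·1900)]^0.540 = 0.5612 m³/s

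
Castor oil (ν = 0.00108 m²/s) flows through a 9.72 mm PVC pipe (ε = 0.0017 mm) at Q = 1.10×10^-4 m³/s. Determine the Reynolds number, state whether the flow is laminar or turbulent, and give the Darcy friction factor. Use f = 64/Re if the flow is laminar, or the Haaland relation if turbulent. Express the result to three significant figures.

Re ≈ 13.3; laminar; f = 64/Re ≈ 4.80

V = 4Q/(πD²) = 1.482 m/s
Re = VD/ν = 1.482·0.00972/0.00108 = 13.3
Re < 2300 → laminar → f = 64/Re = 4.797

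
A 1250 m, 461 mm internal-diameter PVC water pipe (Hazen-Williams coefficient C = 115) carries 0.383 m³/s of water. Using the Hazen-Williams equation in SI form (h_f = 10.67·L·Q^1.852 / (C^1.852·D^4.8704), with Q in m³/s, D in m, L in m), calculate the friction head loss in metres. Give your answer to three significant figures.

h_f ≈ 15.0 m

h_f = 10.67·1250·0.383^1.852 / (115^1.852·0.461^4.8704) = 14.95 m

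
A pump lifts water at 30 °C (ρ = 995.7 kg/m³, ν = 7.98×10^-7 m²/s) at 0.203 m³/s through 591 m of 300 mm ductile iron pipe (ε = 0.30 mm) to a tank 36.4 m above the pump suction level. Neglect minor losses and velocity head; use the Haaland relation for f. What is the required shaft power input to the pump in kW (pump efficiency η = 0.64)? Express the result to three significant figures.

P_shaft ≈ 164 kW

V = 4Q/(πD²) = 2.872 m/s; Re = 1.08×10^6; ε/D = 0.00100; f = 0.01992
h_f = f(L/D)V²/2g = 16.50 m
Total head H = z + h_f = 36.4 + 16.50 = 52.90 m
P_hyd = ρgQH = 995.7·9.81·0.203·52.90 = 104.9 kW
P_shaft = P_hyd/η = 104.9/0.64 = 163.9 kW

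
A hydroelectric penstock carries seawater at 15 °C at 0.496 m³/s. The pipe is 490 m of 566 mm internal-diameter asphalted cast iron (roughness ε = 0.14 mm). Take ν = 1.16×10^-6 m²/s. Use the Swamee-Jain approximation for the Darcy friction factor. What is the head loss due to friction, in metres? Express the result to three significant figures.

h_f ≈ 2.62 m

V = 4Q/(πD²) = 4·0.496/(π·0.566²) = 1.971 m/s
Re = VD/ν = 1.971·0.566/1.16×10^-6 = 9.62×10^5 → turbulent
ε/D = 0.14/566 = 2.47×10^-4
Swamee-Jain: f = 0.01529
h_f = f(L/D)V²/(2g) = 0.01529·(490/0.566)·1.971²/(2·9.81) = 2.622 m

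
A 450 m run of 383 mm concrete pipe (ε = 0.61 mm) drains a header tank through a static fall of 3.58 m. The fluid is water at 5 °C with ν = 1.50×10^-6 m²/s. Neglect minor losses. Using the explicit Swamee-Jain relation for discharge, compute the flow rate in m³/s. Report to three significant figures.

Swamee-Jain (Type II): Q = -0.965·√(gD⁵h_f/L)·ln[ε/(3.7D) + √(3.17ν²L/(gD³h_f))]
√(gD⁵h_f/L) = √(9.81·0.383⁵·3.58/450) = 0.02536
ε/(3.7D) = 4.30×10^-4; √(3.17ν²L/(gD³h_f)) = 4.03×10^-5
Q = -0.965·0.02536·ln(4.708×10^-4) = 0.1875 m³/s
Check: V = 1.63 m/s, Re = 4.16×10^5, f = 0.02271, h_f = 3.60 m ≈ 3.58 m ✓

Q ≈ 0.187 m³/s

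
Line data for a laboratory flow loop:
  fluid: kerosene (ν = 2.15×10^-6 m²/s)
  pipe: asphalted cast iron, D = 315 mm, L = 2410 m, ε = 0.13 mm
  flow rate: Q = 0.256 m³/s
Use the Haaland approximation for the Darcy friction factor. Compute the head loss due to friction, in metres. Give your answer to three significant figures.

V = 4Q/(πD²) = 4·0.256/(π·0.315²) = 3.285 m/s
Re = VD/ν = 3.285·0.315/2.15×10^-6 = 4.81×10^5 → turbulent
ε/D = 0.13/315 = 4.13×10^-4
Haaland: f = 0.01703
h_f = f(L/D)V²/(2g) = 0.01703·(2410/0.315)·3.285²/(2·9.81) = 71.66 m

h_f ≈ 71.7 m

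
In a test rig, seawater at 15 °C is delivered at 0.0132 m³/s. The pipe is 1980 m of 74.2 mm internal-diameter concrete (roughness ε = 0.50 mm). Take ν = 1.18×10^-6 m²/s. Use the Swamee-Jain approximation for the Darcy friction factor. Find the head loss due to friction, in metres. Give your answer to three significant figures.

h_f ≈ 429 m

V = 4Q/(πD²) = 4·0.0132/(π·0.0742²) = 3.053 m/s
Re = VD/ν = 3.053·0.0742/1.18×10^-6 = 1.92×10^5 → turbulent
ε/D = 0.50/74.2 = 0.00674
Swamee-Jain: f = 0.03389
h_f = f(L/D)V²/(2g) = 0.03389·(1980/0.0742)·3.053²/(2·9.81) = 429.5 m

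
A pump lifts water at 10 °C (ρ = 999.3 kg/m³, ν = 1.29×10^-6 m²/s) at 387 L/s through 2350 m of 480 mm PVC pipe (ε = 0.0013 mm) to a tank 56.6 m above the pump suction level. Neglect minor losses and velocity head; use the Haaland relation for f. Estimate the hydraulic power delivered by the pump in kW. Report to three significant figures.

P_hyd ≈ 267 kW

V = 4Q/(πD²) = 2.139 m/s; Re = 7.96×10^5; ε/D = 2.71×10^-6; f = 0.01208
h_f = f(L/D)V²/2g = 13.79 m
Total head H = z + h_f = 56.6 + 13.79 = 70.39 m
P_hyd = ρgQH = 999.3·9.81·0.387·70.39 = 267.0 kW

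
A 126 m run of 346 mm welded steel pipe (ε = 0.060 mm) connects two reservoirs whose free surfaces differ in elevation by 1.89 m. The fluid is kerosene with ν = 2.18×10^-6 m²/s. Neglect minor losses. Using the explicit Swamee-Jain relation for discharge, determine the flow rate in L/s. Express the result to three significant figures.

Swamee-Jain (Type II): Q = -0.965·√(gD⁵h_f/L)·ln[ε/(3.7D) + √(3.17ν²L/(gD³h_f))]
√(gD⁵h_f/L) = √(9.81·0.346⁵·1.89/126) = 0.02701
ε/(3.7D) = 4.69×10^-5; √(3.17ν²L/(gD³h_f)) = 4.97×10^-5
Q = -0.965·0.02701·ln(9.658×10^-5) = 0.2410 m³/s
Check: V = 2.56 m/s, Re = 4.07×10^5, f = 0.01556, h_f = 1.90 m ≈ 1.89 m ✓

Q ≈ 241 L/s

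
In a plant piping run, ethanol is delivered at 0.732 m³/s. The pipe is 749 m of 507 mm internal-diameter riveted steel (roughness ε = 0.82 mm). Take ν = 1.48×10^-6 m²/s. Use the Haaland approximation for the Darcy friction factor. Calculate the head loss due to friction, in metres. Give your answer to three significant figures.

V = 4Q/(πD²) = 4·0.732/(π·0.507²) = 3.626 m/s
Re = VD/ν = 3.626·0.507/1.48×10^-6 = 1.24×10^6 → turbulent
ε/D = 0.82/507 = 0.00162
Haaland: f = 0.02235
h_f = f(L/D)V²/(2g) = 0.02235·(749/0.507)·3.626²/(2·9.81) = 22.12 m

h_f ≈ 22.1 m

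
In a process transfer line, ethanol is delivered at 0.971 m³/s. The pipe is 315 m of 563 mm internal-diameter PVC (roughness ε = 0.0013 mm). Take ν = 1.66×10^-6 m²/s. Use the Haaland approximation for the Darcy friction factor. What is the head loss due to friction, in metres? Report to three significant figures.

V = 4Q/(πD²) = 4·0.971/(π·0.563²) = 3.900 m/s
Re = VD/ν = 3.900·0.563/1.66×10^-6 = 1.32×10^6 → turbulent
ε/D = 0.0013/563 = 2.31×10^-6
Haaland: f = 0.01110
h_f = f(L/D)V²/(2g) = 0.01110·(315/0.563)·3.900²/(2·9.81) = 4.818 m

h_f ≈ 4.82 m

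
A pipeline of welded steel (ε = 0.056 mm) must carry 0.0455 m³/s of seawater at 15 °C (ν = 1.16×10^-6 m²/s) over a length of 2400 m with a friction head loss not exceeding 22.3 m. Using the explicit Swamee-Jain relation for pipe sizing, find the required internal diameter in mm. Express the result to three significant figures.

Swamee-Jain (Type III): D = 0.66·[ε^1.25·(LQ²/(gh_f))^4.75 + ν·Q^9.4·(L/(gh_f))^5.2]^0.04
LQ²/(gh_f) = 0.02271; L/(gh_f) = 10.97
Term 1 = ε^1.25·(…)^4.75 = 7.54×10^-14; Term 2 = ν·Q^9.4·(…)^5.2 = 7.23×10^-14
D = 0.66·(7.54×10^-14 + 7.23×10^-14)^0.04 = 0.2025 m = 202 mm
Check: V = 1.41 m/s, Re = 2.47×10^5, f = 0.01723, h_f = 20.8 m ≈ 22.3 m ✓

D ≈ 202 mm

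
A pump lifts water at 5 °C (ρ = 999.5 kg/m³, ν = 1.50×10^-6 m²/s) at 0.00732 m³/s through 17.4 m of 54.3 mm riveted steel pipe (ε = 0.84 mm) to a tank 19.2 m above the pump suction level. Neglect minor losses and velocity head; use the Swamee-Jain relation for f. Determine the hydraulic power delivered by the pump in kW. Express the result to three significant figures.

P_hyd ≈ 1.90 kW

V = 4Q/(πD²) = 3.161 m/s; Re = 1.14×10^5; ε/D = 0.0155; f = 0.04480
h_f = f(L/D)V²/2g = 7.311 m
Total head H = z + h_f = 19.2 + 7.311 = 26.51 m
P_hyd = ρgQH = 999.5·9.81·0.00732·26.51 = 1.903 kW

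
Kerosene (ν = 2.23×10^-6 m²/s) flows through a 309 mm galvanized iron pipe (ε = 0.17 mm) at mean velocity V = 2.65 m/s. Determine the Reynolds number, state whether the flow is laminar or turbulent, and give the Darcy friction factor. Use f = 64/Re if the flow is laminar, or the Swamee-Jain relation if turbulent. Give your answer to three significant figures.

Re = VD/ν = 2.650·0.309/2.23×10^-6 = 3.67×10^5
Re > 4000 → turbulent; ε/D = 5.50×10^-4
Swamee-Jain: f = 0.01838

Re ≈ 3.67×10^5; turbulent; f ≈ 0.0184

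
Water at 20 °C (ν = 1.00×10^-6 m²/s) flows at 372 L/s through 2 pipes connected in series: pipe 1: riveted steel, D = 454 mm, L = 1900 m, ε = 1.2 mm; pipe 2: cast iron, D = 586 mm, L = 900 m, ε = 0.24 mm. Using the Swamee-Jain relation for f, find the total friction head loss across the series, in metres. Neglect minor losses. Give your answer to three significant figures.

H ≈ 31.2 m

Pipe 1: V = 2.298 m/s, Re = 1.04×10^6, ε/D = 0.00264, f = 0.02547, h_1 = f(L/D)V²/2g = 28.69 m
Pipe 2: V = 1.379 m/s, Re = 8.08×10^5, ε/D = 4.10×10^-4, f = 0.01679, h_2 = f(L/D)V²/2g = 2.500 m
Series → Q common, losses add: H = Σh = 31.19 m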